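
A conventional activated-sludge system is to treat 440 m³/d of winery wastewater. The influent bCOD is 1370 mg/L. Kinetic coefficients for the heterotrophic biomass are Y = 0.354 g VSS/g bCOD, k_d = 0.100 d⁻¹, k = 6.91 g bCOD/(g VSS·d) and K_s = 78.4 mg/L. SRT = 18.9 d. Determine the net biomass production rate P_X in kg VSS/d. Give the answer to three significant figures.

From the Monod/SRT balance for a CMAS, S = K_s·(1+k_d θ_c)/[θ_c·(Y k − k_d) − 1] = 78.4 × (1 + 0.100 × 18.9) / [18.9 × (0.354 × 6.91 − 0.100) − 1] = 226.6 / 43.34 = 5.228 mg/L.
Correct the yield for decay: Y_obs = Y/(1 + k_d θ_c) = 0.354 / (1 + 0.100 × 18.9) = 0.354 / 2.890 = 0.1225.
Mass of bCOD removed per day: Q(S₀ − S) = 440 × 1365 g/m³ = 600.5 kg/d.
Biomass produced: P_X = Y_obs·Q·ΔS = 0.1225 × 600.5 ≈ 73.56 kg VSS/d.

P_X ≈ 73.6 kg VSS/d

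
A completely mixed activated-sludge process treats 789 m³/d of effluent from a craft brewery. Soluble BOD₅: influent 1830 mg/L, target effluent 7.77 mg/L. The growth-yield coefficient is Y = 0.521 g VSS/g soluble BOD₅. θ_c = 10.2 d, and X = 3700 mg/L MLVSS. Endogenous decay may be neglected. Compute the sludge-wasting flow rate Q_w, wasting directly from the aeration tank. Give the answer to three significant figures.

Q_w ≈ 202 m³/d

V·X = Y·Q·ΔS·θ_c gives V = 0.521 × 789 × (1830 − 7.77) × 10.2 / 3700 = 2065 m³.
Wasting from the aeration tank: Q_w = V / θ_c = 2065 / 10.2 = 202.4 m³/d.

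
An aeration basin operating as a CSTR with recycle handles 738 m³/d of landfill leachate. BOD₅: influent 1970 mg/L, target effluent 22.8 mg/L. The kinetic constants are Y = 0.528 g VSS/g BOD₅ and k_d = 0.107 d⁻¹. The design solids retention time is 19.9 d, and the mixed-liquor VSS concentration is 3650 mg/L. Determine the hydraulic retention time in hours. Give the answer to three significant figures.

From the SRT design equation V = Y Q (S₀−S) θ_c / [X (1 + k_d θ_c)] = 0.528 × 738 × (1970 − 22.8) × 19.9 / [3650 × (1 + 0.107 × 19.9)] = 1.51×10^7 / 11422 = 1322 m³.
τ = V/Q = 1322/738 = 1.791 d, or 42.99 h.

τ ≈ 43.0 h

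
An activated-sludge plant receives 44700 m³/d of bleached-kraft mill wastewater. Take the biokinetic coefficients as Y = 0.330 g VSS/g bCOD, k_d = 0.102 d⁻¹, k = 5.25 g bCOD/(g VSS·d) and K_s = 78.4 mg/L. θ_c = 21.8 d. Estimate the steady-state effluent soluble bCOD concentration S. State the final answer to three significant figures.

S ≈ 7.32 mg/L

Effluent substrate depends only on kinetics and SRT: S = K_s(1 + k_d θ_c) / [θ_c(Yk − k_d) − 1] = 78.4 × (1 + 0.102 × 21.8) / [21.8 × (0.330 × 5.25 − 0.102) − 1] = 252.7 / 34.54 = 7.316 mg/L.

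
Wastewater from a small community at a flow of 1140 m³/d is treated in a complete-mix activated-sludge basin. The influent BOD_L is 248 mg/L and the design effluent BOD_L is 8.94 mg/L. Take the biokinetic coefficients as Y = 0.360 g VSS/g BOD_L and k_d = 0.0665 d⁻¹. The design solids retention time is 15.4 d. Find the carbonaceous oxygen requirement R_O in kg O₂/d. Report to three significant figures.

R_O ≈ 204 kg O₂/d

The observed yield is Y_obs = Y/(1 + k_d·θ_c) = 0.360 / (1 + 0.0665 × 15.4) = 0.360 / 2.024 = 0.1779 g VSS per g BOD_L removed.
Q·(S₀ − S) = 1140 × (248 − 8.94) × 10⁻³ = 272.5 kg/d removed.
P_X = Y_obs·Q·(S₀ − S) = 0.1779 × 272.5 = 48.47 kg VSS/d.
R_O = Q·(S₀ − S) − 1.42·P_X = 272.5 − 1.42 × 48.47 = 203.7 kg O₂/d.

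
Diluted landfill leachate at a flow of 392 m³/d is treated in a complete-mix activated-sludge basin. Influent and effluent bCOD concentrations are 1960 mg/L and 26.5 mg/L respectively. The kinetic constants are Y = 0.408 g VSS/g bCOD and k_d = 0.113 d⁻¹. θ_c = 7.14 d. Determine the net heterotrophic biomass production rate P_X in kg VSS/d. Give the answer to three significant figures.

Observed yield with endogenous decay: Y_obs = Y / (1 + k_d·θ_c) = 0.408 / (1 + 0.113 × 7.14) = 0.408 / 1.807 = 0.2258 g VSS/g bCOD.
Q·(S₀ − S) = 392 × (1960 − 26.5) × 10⁻³ = 757.9 kg/d removed.
P_X = Y_obs · Q(S₀ − S) = 0.2258 × 757.9 = 171.1 kg VSS/d.

P_X ≈ 171 kg VSS/d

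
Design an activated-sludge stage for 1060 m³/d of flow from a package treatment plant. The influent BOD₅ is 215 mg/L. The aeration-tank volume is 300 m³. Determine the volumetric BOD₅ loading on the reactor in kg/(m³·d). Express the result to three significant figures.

Applied BOD₅ load per unit volume = Q·S₀/V = (1060 × 215/1000)/300.0 = 0.7597 kg BOD₅·m⁻³·d⁻¹.

L_v ≈ 0.760 kg BOD₅/(m³·d)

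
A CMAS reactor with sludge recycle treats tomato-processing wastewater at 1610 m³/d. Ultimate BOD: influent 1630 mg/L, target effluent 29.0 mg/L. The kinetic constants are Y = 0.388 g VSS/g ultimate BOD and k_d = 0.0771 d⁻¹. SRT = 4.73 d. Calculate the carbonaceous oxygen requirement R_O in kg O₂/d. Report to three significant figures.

Observed yield with endogenous decay: Y_obs = Y / (1 + k_d·θ_c) = 0.388 / (1 + 0.0771 × 4.73) = 0.388 / 1.365 = 0.2843 g VSS/g ultimate BOD.
Mass of ultimate BOD removed per day: Q(S₀ − S) = 1610 × 1601 g/m³ = 2578 kg/d.
P_X = Y_obs·Q·(S₀ − S) = 0.2843 × 2578 = 732.9 kg VSS/d.
R_O = Q·(S₀ − S) − 1.42·P_X = 2578 − 1.42 × 732.9 = 1537 kg O₂/d.

R_O ≈ 1540 kg O₂/d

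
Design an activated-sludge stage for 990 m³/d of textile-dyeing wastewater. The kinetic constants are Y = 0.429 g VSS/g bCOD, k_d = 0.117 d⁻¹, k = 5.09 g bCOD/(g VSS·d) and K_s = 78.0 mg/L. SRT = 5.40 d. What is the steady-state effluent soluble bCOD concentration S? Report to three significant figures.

From the Monod/SRT balance for a CMAS, S = K_s·(1+k_d θ_c)/[θ_c·(Y k − k_d) − 1] = 78.0 × (1 + 0.117 × 5.40) / [5.40 × (0.429 × 5.09 − 0.117) − 1] = 127.3 / 10.16 = 12.53 mg/L.

S ≈ 12.5 mg/L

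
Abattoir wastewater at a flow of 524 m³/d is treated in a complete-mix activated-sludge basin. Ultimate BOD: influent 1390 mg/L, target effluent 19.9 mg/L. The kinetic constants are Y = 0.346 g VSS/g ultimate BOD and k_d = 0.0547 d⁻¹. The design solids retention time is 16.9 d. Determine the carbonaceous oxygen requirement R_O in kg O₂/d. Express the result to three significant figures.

Y_obs = Y / (1 + k_d θ_c) = 0.346 / (1 + 0.0547 × 16.9) = 0.346 / 1.924 = 0.1798.
Substrate removed = Q·(S₀ − S) = 524 m³/d × (1390 − 19.9) g/m³ = 7.18×10^5 g/d = 717.9 kg/d.
P_X = Y_obs·Q·(S₀ − S) = 0.1798 × 717.9 = 129.1 kg VSS/d.
R_O = Q·(S₀ − S) − 1.42·P_X = 717.9 − 1.42 × 129.1 = 534.6 kg O₂/d.

R_O ≈ 535 kg O₂/d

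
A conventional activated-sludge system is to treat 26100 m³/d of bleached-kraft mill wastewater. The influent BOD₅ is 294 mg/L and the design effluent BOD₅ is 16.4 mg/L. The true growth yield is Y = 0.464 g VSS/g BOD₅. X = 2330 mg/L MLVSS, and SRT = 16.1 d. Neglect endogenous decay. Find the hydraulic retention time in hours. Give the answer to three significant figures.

τ ≈ 21.4 h

Biomass mass balance (decay neglected): V·X = Y·Q·(S₀ − S)·θ_c, so V = 0.464 × 26100 × (294 − 16.4) × 16.1 / 2330 = 23230 m³.
Hydraulic retention time τ = V/Q = 23230 / 26100 = 0.8900 d = 21.36 h.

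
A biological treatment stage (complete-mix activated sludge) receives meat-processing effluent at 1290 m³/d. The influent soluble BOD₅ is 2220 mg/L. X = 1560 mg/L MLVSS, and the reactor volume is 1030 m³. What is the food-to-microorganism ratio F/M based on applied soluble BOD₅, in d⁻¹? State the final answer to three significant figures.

F/M ≈ 1.78 d⁻¹

Food-to-microorganism ratio F/M = Q S₀ / (V X) = 1290 × 2220 / (1030 × 1560) = 1.782 d⁻¹.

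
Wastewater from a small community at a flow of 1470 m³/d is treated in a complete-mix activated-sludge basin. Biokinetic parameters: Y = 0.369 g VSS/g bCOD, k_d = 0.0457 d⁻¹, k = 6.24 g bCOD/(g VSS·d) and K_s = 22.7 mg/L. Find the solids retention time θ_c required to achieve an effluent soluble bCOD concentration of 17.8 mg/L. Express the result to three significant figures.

θ_c ≈ 1.03 d

At the target effluent, Y k S/(K_s+S) = 0.369×6.24×17.8/40.50 = 1.012 d⁻¹.
1/θ_c = 1.012 − 0.0457 = 0.9663 d⁻¹, so θ_c = 1.035 d.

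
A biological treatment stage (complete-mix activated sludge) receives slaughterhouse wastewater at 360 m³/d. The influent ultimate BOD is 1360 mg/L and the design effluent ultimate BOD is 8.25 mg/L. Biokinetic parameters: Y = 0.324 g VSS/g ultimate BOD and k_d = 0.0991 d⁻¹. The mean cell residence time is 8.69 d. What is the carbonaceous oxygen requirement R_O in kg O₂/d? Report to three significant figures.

Correct the yield for decay: Y_obs = Y/(1 + k_d θ_c) = 0.324 / (1 + 0.0991 × 8.69) = 0.324 / 1.861 = 0.1741.
ΔS = 1360 − 8.25 = 1352 mg/L, so the substrate removal rate is 360 × 1352/1000 = 486.6 kg ultimate BOD/d.
Net sludge production P_X = 0.1741 × 486.6 = 84.71 kg VSS/d.
R_O = Q·(S₀ − S) − 1.42·P_X = 486.6 − 1.42 × 84.71 = 366.3 kg O₂/d.

R_O ≈ 366 kg O₂/d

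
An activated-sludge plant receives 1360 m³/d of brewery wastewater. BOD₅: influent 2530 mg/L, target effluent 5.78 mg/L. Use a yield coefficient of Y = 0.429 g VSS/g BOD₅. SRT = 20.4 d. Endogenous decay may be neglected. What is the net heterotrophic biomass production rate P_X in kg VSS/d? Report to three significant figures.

P_X ≈ 1470 kg VSS/d

No decay correction is needed, so Y_obs = Y = 0.429.
Mass of BOD₅ removed per day: Q(S₀ − S) = 1360 × 2524 g/m³ = 3433 kg/d.
Net biomass production P_X = Y_obs × Q·(S₀ − S) = 0.4290 × 3433 = 1473 kg VSS/d.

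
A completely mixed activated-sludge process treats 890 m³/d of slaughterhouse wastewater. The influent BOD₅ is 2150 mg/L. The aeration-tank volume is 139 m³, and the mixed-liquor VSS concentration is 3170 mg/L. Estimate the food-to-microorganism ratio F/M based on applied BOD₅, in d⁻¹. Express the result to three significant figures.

F/M = applied load / biomass = Q·S₀/(V·X) = 890 × 2150 / (139.0 × 3170) = 4.343 d⁻¹.

F/M ≈ 4.34 d⁻¹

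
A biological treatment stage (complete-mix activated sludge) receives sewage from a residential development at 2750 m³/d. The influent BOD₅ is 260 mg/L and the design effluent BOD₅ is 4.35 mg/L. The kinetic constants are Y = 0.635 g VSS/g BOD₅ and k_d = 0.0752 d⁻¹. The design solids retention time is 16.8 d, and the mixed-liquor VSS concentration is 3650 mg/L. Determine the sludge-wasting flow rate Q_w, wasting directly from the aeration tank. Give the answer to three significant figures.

Q_w ≈ 54.0 m³/d

Steady-state biomass mass balance: V·X·(1 + k_d·θ_c) = Y·Q·(S₀ − S)·θ_c, so V = 0.635 × 2750 × (260 − 4.35) × 16.8 / [3650 × (1 + 0.0752 × 16.8)] = 7.5×10^6 / 8261 = 907.9 m³.
Wasting from the aeration tank: Q_w = V / θ_c = 907.9 / 16.8 = 54.04 m³/d.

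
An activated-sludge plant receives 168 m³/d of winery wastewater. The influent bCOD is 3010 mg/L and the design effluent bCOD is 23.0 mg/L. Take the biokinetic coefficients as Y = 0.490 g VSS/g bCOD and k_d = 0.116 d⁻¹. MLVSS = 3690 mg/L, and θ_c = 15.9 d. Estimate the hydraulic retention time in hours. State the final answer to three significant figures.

Steady-state biomass mass balance: V·X·(1 + k_d·θ_c) = Y·Q·(S₀ − S)·θ_c, so V = 0.490 × 168 × (3010 − 23.0) × 15.9 / [3690 × (1 + 0.116 × 15.9)] = 3.91×10^6 / 10496 = 372.5 m³.
HRT = V/Q = 372.5 m³ / 168 m³·d⁻¹ = 2.217 d × 24 = 53.21 h.

τ ≈ 53.2 h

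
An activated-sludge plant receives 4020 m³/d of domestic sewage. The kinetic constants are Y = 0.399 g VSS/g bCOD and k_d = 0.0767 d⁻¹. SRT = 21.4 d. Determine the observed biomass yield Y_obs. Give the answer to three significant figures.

Observed yield with endogenous decay: Y_obs = Y / (1 + k_d·θ_c) = 0.399 / (1 + 0.0767 × 21.4) = 0.399 / 2.641 = 0.1511 g VSS/g bCOD.

Y_obs ≈ 0.151 g VSS/g bCOD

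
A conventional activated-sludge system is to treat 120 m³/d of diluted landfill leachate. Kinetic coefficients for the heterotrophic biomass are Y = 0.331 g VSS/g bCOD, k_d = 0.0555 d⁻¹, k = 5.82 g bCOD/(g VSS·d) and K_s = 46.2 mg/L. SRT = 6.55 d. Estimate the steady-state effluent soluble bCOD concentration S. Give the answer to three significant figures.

S ≈ 5.60 mg/L

From the Monod/SRT balance for a CMAS, S = K_s·(1+k_d θ_c)/[θ_c·(Y k − k_d) − 1] = 46.2 × (1 + 0.0555 × 6.55) / [6.55 × (0.331 × 5.82 − 0.0555) − 1] = 62.99 / 11.25 = 5.597 mg/L.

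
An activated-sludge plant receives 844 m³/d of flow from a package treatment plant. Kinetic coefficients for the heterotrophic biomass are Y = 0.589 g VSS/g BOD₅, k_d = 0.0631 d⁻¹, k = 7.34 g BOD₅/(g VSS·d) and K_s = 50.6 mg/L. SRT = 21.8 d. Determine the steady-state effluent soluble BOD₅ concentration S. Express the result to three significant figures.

S ≈ 1.31 mg/L

Effluent substrate depends only on kinetics and SRT: S = K_s(1 + k_d θ_c) / [θ_c(Yk − k_d) − 1] = 50.6 × (1 + 0.0631 × 21.8) / [21.8 × (0.589 × 7.34 − 0.0631) − 1] = 120.2 / 91.87 = 1.308 mg/L.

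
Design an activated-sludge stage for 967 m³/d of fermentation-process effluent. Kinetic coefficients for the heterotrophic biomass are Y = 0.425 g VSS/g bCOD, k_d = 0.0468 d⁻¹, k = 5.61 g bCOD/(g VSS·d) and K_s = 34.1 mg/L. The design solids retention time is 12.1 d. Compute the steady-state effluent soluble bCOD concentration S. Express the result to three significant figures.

S ≈ 1.96 mg/L

From the Monod/SRT balance for a CMAS, S = K_s·(1+k_d θ_c)/[θ_c·(Y k − k_d) − 1] = 34.1 × (1 + 0.0468 × 12.1) / [12.1 × (0.425 × 5.61 − 0.0468) − 1] = 53.41 / 27.28 = 1.958 mg/L.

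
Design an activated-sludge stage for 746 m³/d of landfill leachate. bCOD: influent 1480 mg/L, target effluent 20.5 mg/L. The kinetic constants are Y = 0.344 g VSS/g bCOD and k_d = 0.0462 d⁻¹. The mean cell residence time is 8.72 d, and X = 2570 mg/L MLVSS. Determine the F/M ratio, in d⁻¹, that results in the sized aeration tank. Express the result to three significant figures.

F/M ≈ 0.474 d⁻¹

Steady-state biomass mass balance: V·X·(1 + k_d·θ_c) = Y·Q·(S₀ − S)·θ_c, so V = 0.344 × 746 × (1480 − 20.5) × 8.72 / [2570 × (1 + 0.0462 × 8.72)] = 3.27×10^6 / 3605 = 905.9 m³.
Food-to-microorganism ratio F/M = Q S₀ / (V X) = 746 × 1480 / (905.9 × 2570) = 0.4742 d⁻¹.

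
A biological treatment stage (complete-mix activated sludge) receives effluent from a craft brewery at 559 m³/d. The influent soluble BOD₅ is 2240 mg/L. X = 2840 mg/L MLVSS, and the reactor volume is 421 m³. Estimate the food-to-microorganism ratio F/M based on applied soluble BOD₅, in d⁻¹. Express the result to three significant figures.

F/M = Q·S₀ / (V·X) = 559 × 2240 / (421.0 × 2840) = 1.047 g soluble BOD₅·(g VSS·d)⁻¹.

F/M ≈ 1.05 d⁻¹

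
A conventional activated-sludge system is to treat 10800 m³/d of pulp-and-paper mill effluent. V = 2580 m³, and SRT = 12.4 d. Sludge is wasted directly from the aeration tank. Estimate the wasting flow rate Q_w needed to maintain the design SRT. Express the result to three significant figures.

Q_w ≈ 208 m³/d

Wasting from the aeration tank: Q_w = V / θ_c = 2580 / 12.4 = 208.1 m³/d.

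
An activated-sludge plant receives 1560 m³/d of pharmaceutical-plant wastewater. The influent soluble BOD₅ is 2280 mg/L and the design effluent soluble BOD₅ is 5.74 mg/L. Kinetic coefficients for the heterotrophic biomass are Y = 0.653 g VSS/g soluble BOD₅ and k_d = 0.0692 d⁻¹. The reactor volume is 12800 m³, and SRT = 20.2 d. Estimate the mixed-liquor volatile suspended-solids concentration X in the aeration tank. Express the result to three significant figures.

From V·X·(1 + k_d·θ_c) = Y·Q·(S₀ − S)·θ_c: X = 0.653 × 1560 × (2280 − 5.74) × 20.2 / [12800 × (1 + 0.0692 × 20.2)] = 1525 mg/L.

X ≈ 1520 mg/L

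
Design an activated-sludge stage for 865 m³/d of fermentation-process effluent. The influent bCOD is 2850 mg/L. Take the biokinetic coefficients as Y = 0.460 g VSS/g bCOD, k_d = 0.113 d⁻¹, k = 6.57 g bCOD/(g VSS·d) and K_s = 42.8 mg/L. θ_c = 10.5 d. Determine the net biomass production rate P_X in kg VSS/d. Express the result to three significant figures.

Effluent substrate depends only on kinetics and SRT: S = K_s(1 + k_d θ_c) / [θ_c(Yk − k_d) − 1] = 42.8 × (1 + 0.113 × 10.5) / [10.5 × (0.460 × 6.57 − 0.113) − 1] = 93.58 / 29.55 = 3.167 mg/L.
Observed yield with endogenous decay: Y_obs = Y / (1 + k_d·θ_c) = 0.460 / (1 + 0.113 × 10.5) = 0.460 / 2.187 = 0.2104 g VSS/g bCOD.
Mass of bCOD removed per day: Q(S₀ − S) = 865 × 2847 g/m³ = 2463 kg/d.
So the net sludge growth is P_X = 0.2104 × 2463 = 518.1 kg VSS/d.

P_X ≈ 518 kg VSS/d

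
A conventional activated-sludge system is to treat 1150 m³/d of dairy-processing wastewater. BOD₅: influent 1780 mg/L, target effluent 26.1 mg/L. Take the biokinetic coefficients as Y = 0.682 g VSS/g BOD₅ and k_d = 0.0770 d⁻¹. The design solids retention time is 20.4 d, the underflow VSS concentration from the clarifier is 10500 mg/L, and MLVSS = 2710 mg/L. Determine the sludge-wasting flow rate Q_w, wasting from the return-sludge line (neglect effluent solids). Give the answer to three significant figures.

From the SRT design equation V = Y Q (S₀−S) θ_c / [X (1 + k_d θ_c)] = 0.682 × 1150 × (1780 − 26.1) × 20.4 / [2710 × (1 + 0.0770 × 20.4)] = 2.81×10^7 / 6967 = 4028 m³.
Q_w = (V·X)/(θ_c X_r) = 4028 × 2710 / (20.4 × 10500) = 50.96 m³/d.

Q_w ≈ 51.0 m³/d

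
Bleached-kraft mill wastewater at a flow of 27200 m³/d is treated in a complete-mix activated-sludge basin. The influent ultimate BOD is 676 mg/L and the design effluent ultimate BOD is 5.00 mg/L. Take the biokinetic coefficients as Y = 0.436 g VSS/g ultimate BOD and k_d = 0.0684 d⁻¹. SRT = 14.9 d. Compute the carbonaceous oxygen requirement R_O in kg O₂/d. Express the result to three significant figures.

R_O ≈ 12700 kg O₂/d

Y_obs = Y / (1 + k_d θ_c) = 0.436 / (1 + 0.0684 × 14.9) = 0.436 / 2.019 = 0.2159.
Substrate removed = Q·(S₀ − S) = 27200 m³/d × (676 − 5.00) g/m³ = 1.83×10^7 g/d = 18251 kg/d.
Net sludge production P_X = 0.2159 × 18251 = 3941 kg VSS/d.
Carbonaceous O₂ demand = substrate oxidised − cell-mass equivalent = 18251 − 1.42 × 3941 = 12655 kg O₂/d.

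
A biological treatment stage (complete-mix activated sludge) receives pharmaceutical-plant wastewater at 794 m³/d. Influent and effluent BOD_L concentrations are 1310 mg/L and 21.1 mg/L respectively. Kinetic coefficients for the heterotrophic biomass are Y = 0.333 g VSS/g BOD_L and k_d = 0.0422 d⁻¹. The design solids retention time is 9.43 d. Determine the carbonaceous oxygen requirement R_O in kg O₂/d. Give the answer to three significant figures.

R_O ≈ 677 kg O₂/d

The observed yield is Y_obs = Y/(1 + k_d·θ_c) = 0.333 / (1 + 0.0422 × 9.43) = 0.333 / 1.398 = 0.2382 g VSS per g BOD_L removed.
ΔS = 1310 − 21.1 = 1289 mg/L, so the substrate removal rate is 794 × 1289/1000 = 1023 kg BOD_L/d.
Net sludge production P_X = 0.2382 × 1023 = 243.8 kg VSS/d.
R_O = Q·ΔS − 1.42 P_X = 1023 − 346.2 = 677.2 kg O₂/d.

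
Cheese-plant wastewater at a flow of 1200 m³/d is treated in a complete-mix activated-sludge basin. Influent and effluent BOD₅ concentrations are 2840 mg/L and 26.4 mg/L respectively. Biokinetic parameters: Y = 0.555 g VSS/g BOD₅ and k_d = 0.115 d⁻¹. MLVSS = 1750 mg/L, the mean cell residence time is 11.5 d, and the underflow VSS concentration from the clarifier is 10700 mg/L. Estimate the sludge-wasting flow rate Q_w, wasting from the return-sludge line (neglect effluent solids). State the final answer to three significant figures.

Q_w ≈ 75.4 m³/d

From the SRT design equation V = Y Q (S₀−S) θ_c / [X (1 + k_d θ_c)] = 0.555 × 1200 × (2840 − 26.4) × 11.5 / [1750 × (1 + 0.115 × 11.5)] = 2.15×10^7 / 4064 = 5302 m³.
θ_c = V·X/(Q_w·X_r) when wasting from the recycle, so Q_w = V·X/(θ_c·X_r) = 5302 × 1750 / (11.5 × 10700) = 75.40 m³/d.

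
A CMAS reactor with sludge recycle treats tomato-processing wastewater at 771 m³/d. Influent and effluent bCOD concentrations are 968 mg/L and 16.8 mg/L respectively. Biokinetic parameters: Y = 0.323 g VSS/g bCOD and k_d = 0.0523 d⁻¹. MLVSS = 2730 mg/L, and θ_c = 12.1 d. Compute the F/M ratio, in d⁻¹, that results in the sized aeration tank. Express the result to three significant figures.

F/M ≈ 0.425 d⁻¹

From the SRT design equation V = Y Q (S₀−S) θ_c / [X (1 + k_d θ_c)] = 0.323 × 771 × (968 − 16.8) × 12.1 / [2730 × (1 + 0.0523 × 12.1)] = 2.87×10^6 / 4458 = 643.0 m³.
Food-to-microorganism ratio F/M = Q S₀ / (V X) = 771 × 968 / (643.0 × 2730) = 0.4252 d⁻¹.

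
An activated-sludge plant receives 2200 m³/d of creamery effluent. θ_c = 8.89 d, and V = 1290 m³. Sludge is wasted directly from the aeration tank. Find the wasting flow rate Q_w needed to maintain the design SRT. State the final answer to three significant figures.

Wasting from the aeration tank: Q_w = V / θ_c = 1290 / 8.89 = 145.1 m³/d.

Q_w ≈ 145 m³/d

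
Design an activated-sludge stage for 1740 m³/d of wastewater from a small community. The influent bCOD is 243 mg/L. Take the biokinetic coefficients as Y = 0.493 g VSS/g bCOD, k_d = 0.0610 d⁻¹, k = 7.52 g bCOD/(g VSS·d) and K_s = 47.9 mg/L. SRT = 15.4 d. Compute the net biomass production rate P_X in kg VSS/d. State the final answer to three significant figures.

P_X ≈ 107 kg VSS/d

From the Monod/SRT balance for a CMAS, S = K_s·(1+k_d θ_c)/[θ_c·(Y k − k_d) − 1] = 47.9 × (1 + 0.0610 × 15.4) / [15.4 × (0.493 × 7.52 − 0.0610) − 1] = 92.90 / 55.15 = 1.684 mg/L.
The observed yield is Y_obs = Y/(1 + k_d·θ_c) = 0.493 / (1 + 0.0610 × 15.4) = 0.493 / 1.939 = 0.2542 g VSS per g bCOD removed.
ΔS = 243 − 1.68 = 241.3 mg/L, so the substrate removal rate is 1740 × 241.3/1000 = 419.9 kg bCOD/d.
P_X = Y_obs · Q(S₀ − S) = 0.2542 × 419.9 = 106.7 kg VSS/d.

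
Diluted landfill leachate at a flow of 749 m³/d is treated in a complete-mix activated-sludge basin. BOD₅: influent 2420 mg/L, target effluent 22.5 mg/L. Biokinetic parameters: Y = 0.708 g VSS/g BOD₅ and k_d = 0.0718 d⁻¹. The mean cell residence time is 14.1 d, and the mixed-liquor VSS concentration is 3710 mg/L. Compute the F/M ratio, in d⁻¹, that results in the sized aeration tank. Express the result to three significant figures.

Steady-state biomass mass balance: V·X·(1 + k_d·θ_c) = Y·Q·(S₀ − S)·θ_c, so V = 0.708 × 749 × (2420 − 22.5) × 14.1 / [3710 × (1 + 0.0718 × 14.1)] = 1.79×10^7 / 7466 = 2401 m³.
F/M = applied load / biomass = Q·S₀/(V·X) = 749 × 2420 / (2401 × 3710) = 0.2035 d⁻¹.

F/M ≈ 0.203 d⁻¹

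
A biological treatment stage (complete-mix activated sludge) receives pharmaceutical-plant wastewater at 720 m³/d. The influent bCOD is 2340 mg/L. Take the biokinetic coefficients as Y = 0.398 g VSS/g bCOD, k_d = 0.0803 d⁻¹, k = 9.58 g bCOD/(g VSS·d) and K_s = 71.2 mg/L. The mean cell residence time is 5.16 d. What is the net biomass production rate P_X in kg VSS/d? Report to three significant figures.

Effluent substrate depends only on kinetics and SRT: S = K_s(1 + k_d θ_c) / [θ_c(Yk − k_d) − 1] = 71.2 × (1 + 0.0803 × 5.16) / [5.16 × (0.398 × 9.58 − 0.0803) − 1] = 100.7 / 18.26 = 5.515 mg/L.
The observed yield is Y_obs = Y/(1 + k_d·θ_c) = 0.398 / (1 + 0.0803 × 5.16) = 0.398 / 1.414 = 0.2814 g VSS per g bCOD removed.
Q·(S₀ − S) = 720 × (2340 − 5.51) × 10⁻³ = 1681 kg/d removed.
Net biomass production P_X = Y_obs × Q·(S₀ − S) = 0.2814 × 1681 = 473.0 kg VSS/d.

P_X ≈ 473 kg VSS/d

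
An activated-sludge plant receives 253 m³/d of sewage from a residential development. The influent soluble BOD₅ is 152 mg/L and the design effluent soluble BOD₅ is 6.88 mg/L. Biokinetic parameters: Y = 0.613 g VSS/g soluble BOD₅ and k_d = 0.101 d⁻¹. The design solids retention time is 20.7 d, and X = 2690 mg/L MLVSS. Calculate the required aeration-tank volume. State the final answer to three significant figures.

Rearranging the biomass balance for a CMAS with decay, V = Y·Q·ΔS·θ_c / [X·(1+k_d θ_c)] = 0.613 × 253 × (152 − 6.88) × 20.7 / [2690 × (1 + 0.101 × 20.7)] = 4.66×10^5 / 8314 = 56.04 m³.

V ≈ 56.0 m³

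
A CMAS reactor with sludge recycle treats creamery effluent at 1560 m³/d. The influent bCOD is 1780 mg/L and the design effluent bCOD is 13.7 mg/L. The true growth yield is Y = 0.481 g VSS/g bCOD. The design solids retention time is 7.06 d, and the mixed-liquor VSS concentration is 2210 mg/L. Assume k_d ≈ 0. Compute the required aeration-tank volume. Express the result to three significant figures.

V·X = Y·Q·ΔS·θ_c gives V = 0.481 × 1560 × (1780 − 13.7) × 7.06 / 2210 = 4234 m³.

V ≈ 4230 m³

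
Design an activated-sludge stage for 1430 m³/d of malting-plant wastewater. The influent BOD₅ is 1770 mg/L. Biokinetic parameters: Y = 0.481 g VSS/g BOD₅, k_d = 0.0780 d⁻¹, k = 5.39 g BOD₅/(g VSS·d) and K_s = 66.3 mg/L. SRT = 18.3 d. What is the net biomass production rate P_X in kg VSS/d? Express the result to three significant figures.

P_X ≈ 501 kg VSS/d

Effluent substrate depends only on kinetics and SRT: S = K_s(1 + k_d θ_c) / [θ_c(Yk − k_d) − 1] = 66.3 × (1 + 0.0780 × 18.3) / [18.3 × (0.481 × 5.39 − 0.0780) − 1] = 160.9 / 45.02 = 3.575 mg/L.
The observed yield is Y_obs = Y/(1 + k_d·θ_c) = 0.481 / (1 + 0.0780 × 18.3) = 0.481 / 2.427 = 0.1982 g VSS per g BOD₅ removed.
ΔS = 1770 − 3.58 = 1766 mg/L, so the substrate removal rate is 1430 × 1766/1000 = 2526 kg BOD₅/d.
P_X = Y_obs · Q(S₀ − S) = 0.1982 × 2526 = 500.5 kg VSS/d.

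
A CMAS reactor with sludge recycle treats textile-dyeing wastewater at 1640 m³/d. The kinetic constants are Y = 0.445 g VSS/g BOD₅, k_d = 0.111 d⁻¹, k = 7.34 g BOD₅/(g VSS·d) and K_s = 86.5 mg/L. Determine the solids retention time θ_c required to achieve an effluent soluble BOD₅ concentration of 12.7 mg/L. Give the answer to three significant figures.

θ_c ≈ 3.26 d

Specific growth rate at S = 12.7 mg/L: μ = YkS/(K_s+S) = 0.445·7.34·12.7/(86.5+12.7) = 0.4182 d⁻¹.
1/θ_c = 0.4182 − 0.111 = 0.3072 d⁻¹, so θ_c = 3.256 d.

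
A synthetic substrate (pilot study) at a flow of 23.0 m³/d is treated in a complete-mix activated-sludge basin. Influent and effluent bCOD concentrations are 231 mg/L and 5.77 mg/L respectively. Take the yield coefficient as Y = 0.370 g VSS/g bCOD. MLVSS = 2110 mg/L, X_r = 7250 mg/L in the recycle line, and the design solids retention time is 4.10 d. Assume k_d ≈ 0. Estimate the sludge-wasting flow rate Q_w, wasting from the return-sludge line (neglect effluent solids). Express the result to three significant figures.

V·X = Y·Q·ΔS·θ_c gives V = 0.370 × 23.0 × (231 − 5.77) × 4.10 / 2110 = 3.724 m³.
Q_w = (V·X)/(θ_c X_r) = 3.724 × 2110 / (4.10 × 7250) = 0.2644 m³/d.

Q_w ≈ 0.264 m³/d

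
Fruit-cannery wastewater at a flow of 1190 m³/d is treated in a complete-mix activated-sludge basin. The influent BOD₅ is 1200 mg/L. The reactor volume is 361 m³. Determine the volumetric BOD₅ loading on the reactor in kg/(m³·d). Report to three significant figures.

L_v ≈ 3.96 kg BOD₅/(m³·d)

Volumetric loading L_v = Q·S₀ / V = 1190 × 1200 g/m³ / 361.0 m³ = 3956 g/(m³·d) = 3.956 kg BOD₅/(m³·d).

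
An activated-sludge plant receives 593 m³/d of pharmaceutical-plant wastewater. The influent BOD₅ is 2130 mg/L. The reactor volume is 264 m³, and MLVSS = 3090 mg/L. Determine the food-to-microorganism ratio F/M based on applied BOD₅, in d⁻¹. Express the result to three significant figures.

F/M ≈ 1.55 d⁻¹

F/M = applied load / biomass = Q·S₀/(V·X) = 593 × 2130 / (264.0 × 3090) = 1.548 d⁻¹.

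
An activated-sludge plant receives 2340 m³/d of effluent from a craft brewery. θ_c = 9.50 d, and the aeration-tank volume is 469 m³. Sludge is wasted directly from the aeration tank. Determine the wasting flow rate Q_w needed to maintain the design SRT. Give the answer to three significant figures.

For wasting at MLVSS concentration, Q_w = V/θ_c = 469.0/9.50 = 49.37 m³/d.

Q_w ≈ 49.4 m³/d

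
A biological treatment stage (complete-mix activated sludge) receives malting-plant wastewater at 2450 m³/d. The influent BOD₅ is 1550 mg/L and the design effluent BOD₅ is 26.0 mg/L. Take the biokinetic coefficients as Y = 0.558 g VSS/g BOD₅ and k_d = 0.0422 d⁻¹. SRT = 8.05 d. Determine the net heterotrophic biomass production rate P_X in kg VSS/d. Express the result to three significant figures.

P_X ≈ 1560 kg VSS/d

Correct the yield for decay: Y_obs = Y/(1 + k_d θ_c) = 0.558 / (1 + 0.0422 × 8.05) = 0.558 / 1.340 = 0.4165.
Mass of BOD₅ removed per day: Q(S₀ − S) = 2450 × 1524 g/m³ = 3734 kg/d.
Biomass produced: P_X = Y_obs·Q·ΔS = 0.4165 × 3734 ≈ 1555 kg VSS/d.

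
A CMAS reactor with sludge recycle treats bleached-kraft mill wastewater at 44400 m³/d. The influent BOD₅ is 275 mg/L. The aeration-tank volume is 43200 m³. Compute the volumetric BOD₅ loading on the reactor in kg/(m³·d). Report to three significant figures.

L_v ≈ 0.283 kg BOD₅/(m³·d)

Applied BOD₅ load per unit volume = Q·S₀/V = (44400 × 275/1000)/43200 = 0.2826 kg BOD₅·m⁻³·d⁻¹.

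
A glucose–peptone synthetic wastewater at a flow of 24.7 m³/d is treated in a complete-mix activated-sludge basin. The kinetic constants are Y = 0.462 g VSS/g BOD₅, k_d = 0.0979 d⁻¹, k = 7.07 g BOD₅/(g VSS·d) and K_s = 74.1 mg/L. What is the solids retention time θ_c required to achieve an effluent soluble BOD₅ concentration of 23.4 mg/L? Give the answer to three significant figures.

At the target effluent, Y k S/(K_s+S) = 0.462×7.07×23.4/97.50 = 0.7839 d⁻¹.
θ_c = 1/(μ − k_d) = 1/(0.7839 − 0.0979) = 1/0.6860 = 1.458 d.

θ_c ≈ 1.46 d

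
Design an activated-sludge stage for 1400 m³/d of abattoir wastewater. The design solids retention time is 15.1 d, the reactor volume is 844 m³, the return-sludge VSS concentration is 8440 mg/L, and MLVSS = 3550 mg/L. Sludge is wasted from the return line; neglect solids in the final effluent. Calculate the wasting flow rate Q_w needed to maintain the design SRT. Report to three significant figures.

Q_w ≈ 23.5 m³/d

θ_c = V·X/(Q_w·X_r) when wasting from the recycle, so Q_w = V·X/(θ_c·X_r) = 844.0 × 3550 / (15.1 × 8440) = 23.51 m³/d.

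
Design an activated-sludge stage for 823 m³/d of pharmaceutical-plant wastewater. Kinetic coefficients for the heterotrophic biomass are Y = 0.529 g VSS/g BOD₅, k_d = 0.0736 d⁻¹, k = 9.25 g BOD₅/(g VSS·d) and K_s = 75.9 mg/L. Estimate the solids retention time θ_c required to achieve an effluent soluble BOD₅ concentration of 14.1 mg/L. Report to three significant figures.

From 1/θ_c = Y·k·S/(K_s + S) − k_d: Y·k·S/(K_s+S) = 0.529 × 9.25 × 14.1 / (75.9 + 14.1) = 0.7666 d⁻¹.
θ_c = 1/(μ − k_d) = 1/(0.7666 − 0.0736) = 1/0.6930 = 1.443 d.

θ_c ≈ 1.44 d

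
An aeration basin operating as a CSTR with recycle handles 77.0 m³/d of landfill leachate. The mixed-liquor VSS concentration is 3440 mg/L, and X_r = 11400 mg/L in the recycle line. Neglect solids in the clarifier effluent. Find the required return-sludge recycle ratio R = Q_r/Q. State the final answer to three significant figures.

R ≈ 0.432

R = Q_r/Q = X/(X_r − X) = 3440 / (11400 − 3440) = 0.4322.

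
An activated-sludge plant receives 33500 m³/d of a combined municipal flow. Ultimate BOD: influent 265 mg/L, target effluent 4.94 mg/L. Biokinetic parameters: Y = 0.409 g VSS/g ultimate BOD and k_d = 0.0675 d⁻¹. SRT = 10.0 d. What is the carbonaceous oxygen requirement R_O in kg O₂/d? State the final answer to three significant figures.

R_O ≈ 5690 kg O₂/d

The observed yield is Y_obs = Y/(1 + k_d·θ_c) = 0.409 / (1 + 0.0675 × 10.0) = 0.409 / 1.675 = 0.2442 g VSS per g ultimate BOD removed.
ΔS = 265 − 4.94 = 260.1 mg/L, so the substrate removal rate is 33500 × 260.1/1000 = 8712 kg ultimate BOD/d.
P_X = Y_obs·Q·(S₀ − S) = 0.2442 × 8712 = 2127 kg VSS/d.
Carbonaceous O₂ demand = substrate oxidised − cell-mass equivalent = 8712 − 1.42 × 2127 = 5691 kg O₂/d.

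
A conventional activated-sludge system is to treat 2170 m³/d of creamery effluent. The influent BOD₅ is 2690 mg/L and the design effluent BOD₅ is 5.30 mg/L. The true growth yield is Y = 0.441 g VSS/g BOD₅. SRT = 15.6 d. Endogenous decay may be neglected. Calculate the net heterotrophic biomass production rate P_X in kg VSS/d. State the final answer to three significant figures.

No decay correction is needed, so Y_obs = Y = 0.441.
Mass of BOD₅ removed per day: Q(S₀ − S) = 2170 × 2685 g/m³ = 5826 kg/d.
P_X = Y_obs · Q(S₀ − S) = 0.4410 × 5826 = 2569 kg VSS/d.

P_X ≈ 2570 kg VSS/d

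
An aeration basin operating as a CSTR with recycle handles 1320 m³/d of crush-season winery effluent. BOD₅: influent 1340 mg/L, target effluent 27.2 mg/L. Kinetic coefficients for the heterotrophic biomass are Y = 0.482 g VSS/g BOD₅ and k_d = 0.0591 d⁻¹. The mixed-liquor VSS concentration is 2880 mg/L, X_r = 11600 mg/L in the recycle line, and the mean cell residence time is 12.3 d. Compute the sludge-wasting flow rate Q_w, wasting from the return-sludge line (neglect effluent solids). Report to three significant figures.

Steady-state biomass mass balance: V·X·(1 + k_d·θ_c) = Y·Q·(S₀ − S)·θ_c, so V = 0.482 × 1320 × (1340 − 27.2) × 12.3 / [2880 × (1 + 0.0591 × 12.3)] = 1.03×10^7 / 4974 = 2066 m³.
θ_c = V·X/(Q_w·X_r) when wasting from the recycle, so Q_w = V·X/(θ_c·X_r) = 2066 × 2880 / (12.3 × 11600) = 41.70 m³/d.

Q_w ≈ 41.7 m³/d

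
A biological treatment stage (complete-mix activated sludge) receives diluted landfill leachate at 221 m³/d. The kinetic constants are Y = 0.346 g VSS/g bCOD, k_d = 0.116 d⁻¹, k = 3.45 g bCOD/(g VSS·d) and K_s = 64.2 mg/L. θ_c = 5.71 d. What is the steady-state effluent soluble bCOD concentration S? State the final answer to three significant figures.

S ≈ 20.7 mg/L

Effluent substrate depends only on kinetics and SRT: S = K_s(1 + k_d θ_c) / [θ_c(Yk − k_d) − 1] = 64.2 × (1 + 0.116 × 5.71) / [5.71 × (0.346 × 3.45 − 0.116) − 1] = 106.7 / 5.154 = 20.71 mg/L.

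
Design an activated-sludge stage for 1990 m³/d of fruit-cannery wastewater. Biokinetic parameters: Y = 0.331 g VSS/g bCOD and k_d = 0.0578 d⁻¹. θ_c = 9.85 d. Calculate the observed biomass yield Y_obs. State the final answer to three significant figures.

Correct the yield for decay: Y_obs = Y/(1 + k_d θ_c) = 0.331 / (1 + 0.0578 × 9.85) = 0.331 / 1.569 = 0.2109.

Y_obs ≈ 0.211 g VSS/g bCOD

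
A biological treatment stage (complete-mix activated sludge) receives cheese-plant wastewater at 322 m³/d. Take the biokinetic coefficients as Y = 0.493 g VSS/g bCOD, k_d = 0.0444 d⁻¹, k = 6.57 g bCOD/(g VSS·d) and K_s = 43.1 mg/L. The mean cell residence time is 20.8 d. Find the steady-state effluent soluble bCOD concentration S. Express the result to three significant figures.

S ≈ 1.27 mg/L

Effluent substrate depends only on kinetics and SRT: S = K_s(1 + k_d θ_c) / [θ_c(Yk − k_d) − 1] = 43.1 × (1 + 0.0444 × 20.8) / [20.8 × (0.493 × 6.57 − 0.0444) − 1] = 82.90 / 65.45 = 1.267 mg/L.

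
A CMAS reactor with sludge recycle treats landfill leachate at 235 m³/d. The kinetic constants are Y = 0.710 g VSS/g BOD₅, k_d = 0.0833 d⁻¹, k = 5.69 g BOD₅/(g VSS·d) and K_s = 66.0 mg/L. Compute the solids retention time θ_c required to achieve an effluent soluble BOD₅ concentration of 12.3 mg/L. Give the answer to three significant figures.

At the target effluent, Y k S/(K_s+S) = 0.710×5.69×12.3/78.30 = 0.6346 d⁻¹.
Then 1/θ_c = μ − k_d = 0.6346 − 0.0833 = 0.5513 d⁻¹, giving θ_c = 1.814 d.

θ_c ≈ 1.81 d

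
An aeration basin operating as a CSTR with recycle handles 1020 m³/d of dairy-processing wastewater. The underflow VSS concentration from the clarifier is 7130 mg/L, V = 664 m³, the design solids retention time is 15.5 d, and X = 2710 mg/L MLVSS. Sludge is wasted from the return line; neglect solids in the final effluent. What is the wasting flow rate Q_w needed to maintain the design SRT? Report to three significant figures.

Q_w ≈ 16.3 m³/d

Wasting from the return line (neglecting effluent solids): Q_w = V·X / (θ_c·X_r) = 664.0 × 2710 / (15.5 × 7130) = 16.28 m³/d.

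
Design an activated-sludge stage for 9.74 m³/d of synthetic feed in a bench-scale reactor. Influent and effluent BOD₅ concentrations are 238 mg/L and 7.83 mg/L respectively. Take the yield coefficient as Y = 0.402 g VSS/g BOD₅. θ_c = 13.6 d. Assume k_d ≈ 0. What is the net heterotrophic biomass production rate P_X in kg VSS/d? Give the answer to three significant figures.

No decay correction is needed, so Y_obs = Y = 0.402.
ΔS = 238 − 7.83 = 230.2 mg/L, so the substrate removal rate is 9.74 × 230.2/1000 = 2.242 kg BOD₅/d.
Biomass produced: P_X = Y_obs·Q·ΔS = 0.4020 × 2.242 ≈ 0.9012 kg VSS/d.

P_X ≈ 0.901 kg VSS/d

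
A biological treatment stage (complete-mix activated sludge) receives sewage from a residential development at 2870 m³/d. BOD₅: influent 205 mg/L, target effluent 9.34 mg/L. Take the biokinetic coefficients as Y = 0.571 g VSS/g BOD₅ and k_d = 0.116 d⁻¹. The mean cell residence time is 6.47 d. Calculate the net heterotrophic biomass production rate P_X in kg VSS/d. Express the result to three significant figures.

P_X ≈ 183 kg VSS/d

Correct the yield for decay: Y_obs = Y/(1 + k_d θ_c) = 0.571 / (1 + 0.116 × 6.47) = 0.571 / 1.751 = 0.3262.
Q·(S₀ − S) = 2870 × (205 − 9.34) × 10⁻³ = 561.5 kg/d removed.
P_X = Y_obs · Q(S₀ − S) = 0.3262 × 561.5 = 183.2 kg VSS/d.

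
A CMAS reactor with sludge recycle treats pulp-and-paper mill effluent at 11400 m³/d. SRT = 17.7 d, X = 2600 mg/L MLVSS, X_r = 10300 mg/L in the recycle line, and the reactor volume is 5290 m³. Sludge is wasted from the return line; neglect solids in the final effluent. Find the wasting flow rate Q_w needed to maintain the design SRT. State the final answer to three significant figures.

Q_w = (V·X)/(θ_c X_r) = 5290 × 2600 / (17.7 × 10300) = 75.44 m³/d.

Q_w ≈ 75.4 m³/d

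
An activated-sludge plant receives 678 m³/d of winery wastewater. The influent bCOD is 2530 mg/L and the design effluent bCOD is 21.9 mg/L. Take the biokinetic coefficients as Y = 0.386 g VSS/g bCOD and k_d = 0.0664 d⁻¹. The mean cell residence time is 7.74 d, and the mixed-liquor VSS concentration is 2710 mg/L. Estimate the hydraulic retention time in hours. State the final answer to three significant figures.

Rearranging the biomass balance for a CMAS with decay, V = Y·Q·ΔS·θ_c / [X·(1+k_d θ_c)] = 0.386 × 678 × (2530 − 21.9) × 7.74 / [2710 × (1 + 0.0664 × 7.74)] = 5.08×10^6 / 4103 = 1238 m³.
τ = V/Q = 1238/678 = 1.826 d, or 43.83 h.

τ ≈ 43.8 h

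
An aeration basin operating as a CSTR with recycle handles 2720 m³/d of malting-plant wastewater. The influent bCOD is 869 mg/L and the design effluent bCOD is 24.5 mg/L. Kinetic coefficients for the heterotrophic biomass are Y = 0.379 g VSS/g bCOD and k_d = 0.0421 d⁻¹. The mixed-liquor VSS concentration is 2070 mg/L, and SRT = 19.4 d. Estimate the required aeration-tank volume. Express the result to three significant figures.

V ≈ 4490 m³

From the SRT design equation V = Y Q (S₀−S) θ_c / [X (1 + k_d θ_c)] = 0.379 × 2720 × (869 − 24.5) × 19.4 / [2070 × (1 + 0.0421 × 19.4)] = 1.69×10^7 / 3761 = 4491 m³.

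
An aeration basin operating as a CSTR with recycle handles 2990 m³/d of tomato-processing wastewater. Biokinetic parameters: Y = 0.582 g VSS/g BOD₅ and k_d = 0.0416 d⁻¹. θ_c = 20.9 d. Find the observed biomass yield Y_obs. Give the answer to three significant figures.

Y_obs ≈ 0.311 g VSS/g BOD₅

Observed yield with endogenous decay: Y_obs = Y / (1 + k_d·θ_c) = 0.582 / (1 + 0.0416 × 20.9) = 0.582 / 1.869 = 0.3113 g VSS/g BOD₅.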